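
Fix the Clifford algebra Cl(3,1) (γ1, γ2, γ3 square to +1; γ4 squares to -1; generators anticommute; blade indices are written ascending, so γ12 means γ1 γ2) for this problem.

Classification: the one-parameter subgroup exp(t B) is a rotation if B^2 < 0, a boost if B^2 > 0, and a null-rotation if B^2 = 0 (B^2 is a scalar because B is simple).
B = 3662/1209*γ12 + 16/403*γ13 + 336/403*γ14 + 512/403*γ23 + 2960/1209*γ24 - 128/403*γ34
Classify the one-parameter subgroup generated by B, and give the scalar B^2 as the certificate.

B^2 term by term: the squares give (3662/1209)^2*(γ12)^2 + (16/403)^2*(γ13)^2 + (336/403)^2*(γ14)^2 + (512/403)^2*(γ23)^2 + (2960/1209)^2*(γ24)^2 + (-128/403)^2*(γ34)^2 = 13410244/1461681*(-1) + 256/162409*(-1) + 112896/162409*(+1) + 262144/162409*(-1) + 8761600/1461681*(+1) + 16384/162409*(+1) = -4 (each basis 2-blade squares to minus the product of its generators' squares); cross terms between blades sharing an index anticommute and cancel; the commuting (index-disjoint) pairs give grade-4 terms 2*c*c'*(blade product), which cancel blade by blade — γ1234: -937472/487227 - 94720/487227 + 344064/162409 = 0 — confirming B is simple. So B^2 = -4.
Answer: rotation, certificate B^2 = -4. Note: conjugating B changes its blade decomposition but never the scalar B^2 = -4, whose sign settles the classification.


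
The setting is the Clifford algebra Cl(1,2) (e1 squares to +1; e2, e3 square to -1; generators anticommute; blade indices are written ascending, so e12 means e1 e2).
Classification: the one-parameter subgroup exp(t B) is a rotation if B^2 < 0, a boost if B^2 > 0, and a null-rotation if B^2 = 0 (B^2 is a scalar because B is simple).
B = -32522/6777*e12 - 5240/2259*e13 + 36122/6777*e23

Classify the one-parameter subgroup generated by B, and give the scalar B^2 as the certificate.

B^2 term by term: the squares give (-32522/6777)^2*(e12)^2 + (-5240/2259)^2*(e13)^2 + (36122/6777)^2*(e23)^2 = 1057680484/45927729*(+1) + 27457600/5103081*(+1) + 1304798884/45927729*(-1) = 0 (each basis 2-blade squares to minus the product of its generators' squares); cross terms between blades sharing an index anticommute and cancel. So B^2 = 0.
Answer: null-rotation, certificate B^2 = 0. The scalar 0 is the complete invariant here: its sign names the subgroup type.


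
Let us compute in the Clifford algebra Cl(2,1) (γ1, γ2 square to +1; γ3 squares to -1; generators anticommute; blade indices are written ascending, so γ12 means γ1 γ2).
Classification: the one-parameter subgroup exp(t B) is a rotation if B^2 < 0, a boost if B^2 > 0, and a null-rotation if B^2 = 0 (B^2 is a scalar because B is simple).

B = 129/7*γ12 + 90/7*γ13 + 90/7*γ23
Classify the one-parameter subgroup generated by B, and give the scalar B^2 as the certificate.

B^2 term by term: the squares give (129/7)^2*(γ12)^2 + (90/7)^2*(γ13)^2 + (90/7)^2*(γ23)^2 = 16641/49*(-1) + 8100/49*(+1) + 8100/49*(+1) = -9 (each basis 2-blade squares to minus the product of its generators' squares); cross terms between blades sharing an index anticommute and cancel. So B^2 = -9.
Answer: rotation, certificate B^2 = -9. Note: conjugating B changes its blade decomposition but never the scalar B^2 = -9, whose sign settles the classification.


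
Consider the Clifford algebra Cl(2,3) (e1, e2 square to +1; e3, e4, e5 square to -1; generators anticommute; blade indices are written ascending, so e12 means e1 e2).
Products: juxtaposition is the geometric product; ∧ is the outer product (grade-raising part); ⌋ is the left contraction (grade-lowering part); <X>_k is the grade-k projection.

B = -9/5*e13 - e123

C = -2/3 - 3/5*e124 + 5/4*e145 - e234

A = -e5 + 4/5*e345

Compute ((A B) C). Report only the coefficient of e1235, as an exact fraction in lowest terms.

step 1: 9/5*e135 - 36/25*e145 - e1235 + 4/5*e1245
step 2: 9/5 + e2 + 12/25*e5 + 108/125*e25 + 9/4*e34 - 2*e135 - 1/25*e145 + 5/4*e234 + 3/5*e345 + 158/75*e1235 + 19/15*e1245 + 27/25*e2345
Answer: 158/75


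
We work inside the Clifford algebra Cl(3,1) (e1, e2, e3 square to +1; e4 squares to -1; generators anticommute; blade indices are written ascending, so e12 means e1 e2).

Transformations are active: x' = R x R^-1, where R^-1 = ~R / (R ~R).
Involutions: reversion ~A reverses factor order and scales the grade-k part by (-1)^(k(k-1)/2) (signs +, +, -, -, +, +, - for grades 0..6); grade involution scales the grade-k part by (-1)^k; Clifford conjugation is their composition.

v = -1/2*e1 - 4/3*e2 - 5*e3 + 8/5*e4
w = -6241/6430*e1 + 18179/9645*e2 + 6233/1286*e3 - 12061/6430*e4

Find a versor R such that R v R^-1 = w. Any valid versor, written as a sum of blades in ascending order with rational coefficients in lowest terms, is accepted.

Since q(v) = q(w) = 22021/900, the sum R = v + w = -4728/3215*e1 + 1773/3215*e2 - 197/1286*e3 - 1773/6430*e4 does the job whenever invertible.
Answer: -4728/3215*e1 + 1773/3215*e2 - 197/1286*e3 - 1773/6430*e4


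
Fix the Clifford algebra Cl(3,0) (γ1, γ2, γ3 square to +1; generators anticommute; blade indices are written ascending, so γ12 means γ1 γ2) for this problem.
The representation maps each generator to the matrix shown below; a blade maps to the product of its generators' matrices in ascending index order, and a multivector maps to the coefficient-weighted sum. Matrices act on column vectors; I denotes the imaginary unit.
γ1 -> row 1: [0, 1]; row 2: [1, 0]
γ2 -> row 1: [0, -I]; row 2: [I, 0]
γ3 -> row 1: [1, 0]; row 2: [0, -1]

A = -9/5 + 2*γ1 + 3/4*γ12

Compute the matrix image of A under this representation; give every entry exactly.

Bivector images (products of the table entries): rho(γ12) = rho(γ1)rho(γ2) = row 1: [I, 0]; row 2: [0, -I].
M = (-9/5)*1 + (2)*rho(γ1) + (3/4)*rho(γ12), summed entrywise (1 is the identity matrix):
Answer: row 1: [-9/5 + 3*I/4, 2]; row 2: [2, -9/5 - 3*I/4]


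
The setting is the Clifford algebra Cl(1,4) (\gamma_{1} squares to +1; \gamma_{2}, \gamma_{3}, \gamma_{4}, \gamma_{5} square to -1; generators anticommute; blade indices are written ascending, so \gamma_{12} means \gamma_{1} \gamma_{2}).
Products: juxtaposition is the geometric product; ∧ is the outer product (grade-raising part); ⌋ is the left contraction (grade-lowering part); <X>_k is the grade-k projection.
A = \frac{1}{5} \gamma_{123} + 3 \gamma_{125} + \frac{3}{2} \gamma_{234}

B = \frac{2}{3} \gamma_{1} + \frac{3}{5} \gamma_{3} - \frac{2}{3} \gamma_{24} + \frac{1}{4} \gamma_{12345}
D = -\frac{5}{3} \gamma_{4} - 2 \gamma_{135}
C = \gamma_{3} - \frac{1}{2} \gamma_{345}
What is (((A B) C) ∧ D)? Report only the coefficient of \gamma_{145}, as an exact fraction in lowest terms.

step 1: -\gamma_{3} - \frac{3}{25} \gamma_{12} - \frac{3}{8} \gamma_{15} + \frac{2}{15} \gamma_{23} + \frac{9}{10} \gamma_{24} + 2 \gamma_{25} - \frac{3}{4} \gamma_{34} - \frac{1}{20} \gamma_{45} - \frac{2}{15} \gamma_{134} + 2 \gamma_{145} - \gamma_{1234} - \frac{9}{5} \gamma_{1235}
step 2: 1 - \frac{2}{15} \gamma_{2} - \frac{1}{40} \gamma_{3} - \frac{3}{4} \gamma_{4} - \frac{3}{8} \gamma_{5} + \gamma_{13} - \frac{2}{15} \gamma_{14} - \frac{1}{15} \gamma_{15} - \frac{1}{2} \gamma_{45} - \frac{3}{25} \gamma_{123} - \frac{1}{10} \gamma_{124} - \frac{23}{10} \gamma_{125} - \frac{3}{16} \gamma_{134} + \frac{3}{8} \gamma_{135} + \frac{1}{10} \gamma_{234} - \frac{49}{20} \gamma_{235} + \frac{1}{15} \gamma_{245} - \frac{1}{20} \gamma_{345} + 2 \gamma_{1345} + \frac{3}{50} \gamma_{12345}
step 3: -\frac{5}{3} \gamma_{4} + \frac{2}{9} \gamma_{24} + \frac{1}{24} \gamma_{34} - \frac{5}{8} \gamma_{45} - \frac{5}{3} \gamma_{134} - 2 \gamma_{135} - \frac{1}{9} \gamma_{145} + \frac{1}{5} \gamma_{1234} - \frac{4}{15} \gamma_{1235} - \frac{23}{6} \gamma_{1245} + \frac{17}{8} \gamma_{1345} - \frac{49}{12} \gamma_{2345}
Answer: -\frac{1}{9}


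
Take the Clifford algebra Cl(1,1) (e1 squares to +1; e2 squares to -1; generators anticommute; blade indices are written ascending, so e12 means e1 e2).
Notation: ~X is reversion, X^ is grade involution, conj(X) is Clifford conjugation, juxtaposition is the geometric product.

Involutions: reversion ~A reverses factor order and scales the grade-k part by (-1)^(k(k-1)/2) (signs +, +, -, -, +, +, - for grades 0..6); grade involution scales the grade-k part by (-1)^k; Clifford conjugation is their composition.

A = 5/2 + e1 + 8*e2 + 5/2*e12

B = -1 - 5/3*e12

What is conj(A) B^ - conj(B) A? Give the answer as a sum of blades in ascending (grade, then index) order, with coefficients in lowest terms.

first term: 5/3 + 43/3*e1 + 29/3*e2 - 5/3*e12
second term: 5/3 - 43/3*e1 - 29/3*e2 + 5/3*e12
Answer: 86/3*e1 + 58/3*e2 - 10/3*e12


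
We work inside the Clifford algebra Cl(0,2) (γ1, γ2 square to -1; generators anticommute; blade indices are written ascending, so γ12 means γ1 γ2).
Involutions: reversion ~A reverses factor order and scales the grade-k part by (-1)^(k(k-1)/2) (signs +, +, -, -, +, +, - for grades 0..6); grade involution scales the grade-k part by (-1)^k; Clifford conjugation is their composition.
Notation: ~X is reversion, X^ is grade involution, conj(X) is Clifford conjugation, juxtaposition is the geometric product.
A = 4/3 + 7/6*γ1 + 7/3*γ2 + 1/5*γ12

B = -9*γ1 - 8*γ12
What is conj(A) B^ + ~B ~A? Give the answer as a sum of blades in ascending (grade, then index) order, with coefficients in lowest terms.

first term: 89/10 + 92/3*γ1 - 167/15*γ2 + 31/3*γ12
second term: 121/10 - 92/3*γ1 + 113/15*γ2 - 31/3*γ12
Answer: 21 - 18/5*γ2


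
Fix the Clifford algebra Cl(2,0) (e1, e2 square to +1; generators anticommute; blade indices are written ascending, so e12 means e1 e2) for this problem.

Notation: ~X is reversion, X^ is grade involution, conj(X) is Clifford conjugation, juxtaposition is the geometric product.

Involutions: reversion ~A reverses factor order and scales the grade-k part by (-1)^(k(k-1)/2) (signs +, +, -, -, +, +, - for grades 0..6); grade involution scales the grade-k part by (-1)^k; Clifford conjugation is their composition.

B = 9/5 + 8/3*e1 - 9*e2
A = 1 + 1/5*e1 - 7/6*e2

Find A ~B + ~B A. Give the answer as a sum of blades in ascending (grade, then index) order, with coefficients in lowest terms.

first term: 77/6 + 227/75*e1 - 111/10*e2 + 59/45*e12
second term: 77/6 + 227/75*e1 - 111/10*e2 - 59/45*e12
Answer: 77/3 + 454/75*e1 - 111/5*e2


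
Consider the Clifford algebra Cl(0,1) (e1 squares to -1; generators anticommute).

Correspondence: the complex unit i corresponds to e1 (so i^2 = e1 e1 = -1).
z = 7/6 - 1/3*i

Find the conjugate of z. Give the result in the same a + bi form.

In blades: z = 7/6 - 1/3*e1.
Conjugation here is Clifford conjugation: the scalar is fixed and the grade-1 and grade-2 blades all flip sign, giving 7/6 + 1/3*e1; translating back:
Answer: 7/6 + 1/3*i


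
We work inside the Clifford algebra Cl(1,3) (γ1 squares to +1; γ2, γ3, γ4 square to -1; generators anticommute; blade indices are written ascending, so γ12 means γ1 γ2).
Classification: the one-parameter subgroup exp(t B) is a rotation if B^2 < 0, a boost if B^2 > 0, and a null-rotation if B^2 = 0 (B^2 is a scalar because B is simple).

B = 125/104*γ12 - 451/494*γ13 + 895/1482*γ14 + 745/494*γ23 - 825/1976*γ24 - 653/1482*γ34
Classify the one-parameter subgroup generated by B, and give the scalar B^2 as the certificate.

B^2 term by term: the squares give (125/104)^2*(γ12)^2 + (-451/494)^2*(γ13)^2 + (895/1482)^2*(γ14)^2 + (745/494)^2*(γ23)^2 + (-825/1976)^2*(γ24)^2 + (-653/1482)^2*(γ34)^2 = 15625/10816*(+1) + 203401/244036*(+1) + 801025/2196324*(+1) + 555025/244036*(-1) + 680625/3904576*(-1) + 426409/2196324*(-1) = 0 (each basis 2-blade squares to minus the product of its generators' squares); cross terms between blades sharing an index anticommute and cancel; the commuting (index-disjoint) pairs give grade-4 terms 2*c*c'*(blade product), which cancel blade by blade — γ1234: -81625/77064 - 372075/488072 + 666775/366054 = 0 — confirming B is simple. So B^2 = 0.
Answer: null-rotation, certificate B^2 = 0. Because 0 is invariant under every versor sandwich, the classification follows from its sign alone.


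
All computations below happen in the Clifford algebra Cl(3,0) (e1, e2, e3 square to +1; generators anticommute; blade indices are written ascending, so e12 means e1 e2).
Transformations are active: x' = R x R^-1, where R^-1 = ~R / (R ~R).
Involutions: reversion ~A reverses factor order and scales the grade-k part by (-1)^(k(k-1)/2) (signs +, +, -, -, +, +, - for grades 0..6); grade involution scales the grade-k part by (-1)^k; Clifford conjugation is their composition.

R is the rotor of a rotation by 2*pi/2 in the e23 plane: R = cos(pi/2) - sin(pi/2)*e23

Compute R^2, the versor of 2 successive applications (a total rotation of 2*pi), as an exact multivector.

Because a rotor carries half the rotation angle, composing 2 copies of this e23-plane rotor multiplies the phase: 2*(pi/2) = pi, hence R^2 = cos(pi) - sin(pi)*e23.
cos(pi) = -1 and sin(pi) = 0, so R^2 = -1. The total rotation 2*pi is 1 full turn, so every vector returns to itself, yet the rotor is -1, on the OTHER sheet of the double cover (an odd number of 2*pi turns).
Answer: -1


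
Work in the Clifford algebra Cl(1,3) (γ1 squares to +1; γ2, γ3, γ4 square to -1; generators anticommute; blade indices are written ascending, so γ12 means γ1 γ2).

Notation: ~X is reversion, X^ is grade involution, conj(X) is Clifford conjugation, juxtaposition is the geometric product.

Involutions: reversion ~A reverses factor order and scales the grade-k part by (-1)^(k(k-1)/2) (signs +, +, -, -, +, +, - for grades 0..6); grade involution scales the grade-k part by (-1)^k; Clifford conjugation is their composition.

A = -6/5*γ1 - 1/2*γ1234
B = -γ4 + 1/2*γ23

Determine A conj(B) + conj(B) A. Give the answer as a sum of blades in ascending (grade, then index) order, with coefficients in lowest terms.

first term: -29/20*γ14 + 11/10*γ123
second term: 19/20*γ14 + 1/10*γ123
Answer: -1/2*γ14 + 6/5*γ123


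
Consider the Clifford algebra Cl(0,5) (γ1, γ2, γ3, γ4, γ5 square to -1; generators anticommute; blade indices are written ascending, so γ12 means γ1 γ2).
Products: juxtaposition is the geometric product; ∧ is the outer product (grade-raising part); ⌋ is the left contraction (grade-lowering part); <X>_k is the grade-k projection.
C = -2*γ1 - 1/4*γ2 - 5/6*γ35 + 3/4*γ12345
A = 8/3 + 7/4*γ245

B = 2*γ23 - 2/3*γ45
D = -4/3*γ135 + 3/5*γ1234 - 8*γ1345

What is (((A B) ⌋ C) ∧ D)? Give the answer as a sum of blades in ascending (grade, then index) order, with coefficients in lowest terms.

step 1: 7/6*γ2 + 16/3*γ23 - 16/9*γ45 - 7/2*γ345
step 2: 7/24 - 21/8*γ12 + 4/3*γ123 - 4*γ145 + 7/8*γ1345
step 3: -7/18*γ135 + 7/40*γ1234 - 7/3*γ1345
Answer: -7/18*γ135 + 7/40*γ1234 - 7/3*γ1345


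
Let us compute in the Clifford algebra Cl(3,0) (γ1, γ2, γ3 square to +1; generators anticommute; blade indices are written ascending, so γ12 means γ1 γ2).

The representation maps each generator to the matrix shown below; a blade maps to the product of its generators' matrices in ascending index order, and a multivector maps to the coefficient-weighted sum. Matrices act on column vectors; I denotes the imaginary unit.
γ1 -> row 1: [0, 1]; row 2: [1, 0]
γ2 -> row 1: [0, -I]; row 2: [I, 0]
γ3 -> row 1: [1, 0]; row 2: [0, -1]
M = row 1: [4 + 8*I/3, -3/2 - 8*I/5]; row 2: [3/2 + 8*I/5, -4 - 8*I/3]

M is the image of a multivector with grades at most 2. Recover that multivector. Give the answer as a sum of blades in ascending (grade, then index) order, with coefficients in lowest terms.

Method: 1, rho(γ1), rho(γ2), rho(γ3) form a trace-orthogonal basis of the 2x2 complex matrices (tr(X Y) = 2 if X = Y, else 0), so M = m0*1 + m1*rho(γ1) + m2*rho(γ2) + m3*rho(γ3) with m0 = tr(M)/2 = 0, m1 = tr(M rho(γ1))/2 = 0, m2 = tr(M rho(γ2))/2 = 8/5 - 3*I/2, m3 = tr(M rho(γ3))/2 = 4 + 8*I/3.
Multiplying table entries, the bivector images are rho(γ12) = I*rho(γ3), rho(γ13) = -I*rho(γ2), rho(γ23) = I*rho(γ1); with real blade coefficients the real parts of m0..m3 are the coefficients of 1, γ1, γ2, γ3 and the imaginary parts give the bivectors (γ23: Im m1, γ13: -Im m2, γ12: Im m3).
Answer: 8/5*γ2 + 4*γ3 + 8/3*γ12 + 3/2*γ13


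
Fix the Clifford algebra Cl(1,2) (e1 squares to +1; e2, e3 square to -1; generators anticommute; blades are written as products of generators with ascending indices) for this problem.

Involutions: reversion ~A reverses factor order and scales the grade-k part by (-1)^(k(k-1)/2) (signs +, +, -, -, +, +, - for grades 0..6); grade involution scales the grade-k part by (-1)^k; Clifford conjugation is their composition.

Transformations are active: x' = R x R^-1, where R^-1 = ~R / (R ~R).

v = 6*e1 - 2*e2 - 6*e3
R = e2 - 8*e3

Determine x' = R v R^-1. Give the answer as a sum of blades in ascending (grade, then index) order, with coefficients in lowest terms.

~R = e2 - 8*e3, and R ~R = -65, so R^-1 = ~R / (-65).
R v = -46 - 6*e1 e2 + 48*e1 e3 - 22*e2 e3
Answer: -6*e1 + 222/65*e2 - 346/65*e3


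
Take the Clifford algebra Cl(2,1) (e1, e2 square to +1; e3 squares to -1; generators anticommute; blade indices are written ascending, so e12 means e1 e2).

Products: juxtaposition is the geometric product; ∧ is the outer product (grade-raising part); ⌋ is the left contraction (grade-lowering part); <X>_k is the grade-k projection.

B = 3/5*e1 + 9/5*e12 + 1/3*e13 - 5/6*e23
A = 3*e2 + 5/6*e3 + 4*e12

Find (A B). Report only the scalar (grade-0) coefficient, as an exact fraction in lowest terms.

step 1: -36/5 - 461/90*e1 - 557/180*e2 - 5/2*e3 - 9/5*e12 - 23/6*e13 - 4/3*e23 + 1/2*e123
Answer: -36/5


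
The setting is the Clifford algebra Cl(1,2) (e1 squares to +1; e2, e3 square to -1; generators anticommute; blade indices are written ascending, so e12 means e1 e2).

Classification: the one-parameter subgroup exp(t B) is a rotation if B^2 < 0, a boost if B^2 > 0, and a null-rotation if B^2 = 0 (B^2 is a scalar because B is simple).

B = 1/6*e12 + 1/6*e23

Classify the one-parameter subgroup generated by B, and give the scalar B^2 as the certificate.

B^2 term by term: the squares give (1/6)^2*(e12)^2 + (1/6)^2*(e23)^2 = 1/36*(+1) + 1/36*(-1) = 0 (each basis 2-blade squares to minus the product of its generators' squares); cross terms between blades sharing an index anticommute and cancel. So B^2 = 0.
Answer: null-rotation, certificate B^2 = 0. One invariant decides it: the square 0 survives every conjugation, and its sign is exactly the classification.


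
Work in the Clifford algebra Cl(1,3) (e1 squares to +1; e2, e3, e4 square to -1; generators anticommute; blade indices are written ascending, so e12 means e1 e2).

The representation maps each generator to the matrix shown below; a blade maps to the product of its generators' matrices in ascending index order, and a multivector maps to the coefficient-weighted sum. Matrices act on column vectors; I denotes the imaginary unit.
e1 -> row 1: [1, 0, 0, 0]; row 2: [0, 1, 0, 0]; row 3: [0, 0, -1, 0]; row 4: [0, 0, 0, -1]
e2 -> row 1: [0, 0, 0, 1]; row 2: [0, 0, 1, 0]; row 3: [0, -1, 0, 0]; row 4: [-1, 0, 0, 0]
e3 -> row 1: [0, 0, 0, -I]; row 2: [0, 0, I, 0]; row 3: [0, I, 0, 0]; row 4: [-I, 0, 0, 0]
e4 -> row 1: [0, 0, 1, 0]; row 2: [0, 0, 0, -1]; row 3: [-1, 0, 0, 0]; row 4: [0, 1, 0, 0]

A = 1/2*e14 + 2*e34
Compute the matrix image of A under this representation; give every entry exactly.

Bivector images (products of the table entries): rho(e14) = rho(e1)rho(e4) = row 1: [0, 0, 1, 0]; row 2: [0, 0, 0, -1]; row 3: [1, 0, 0, 0]; row 4: [0, -1, 0, 0]; rho(e34) = rho(e3)rho(e4) = row 1: [0, -I, 0, 0]; row 2: [-I, 0, 0, 0]; row 3: [0, 0, 0, -I]; row 4: [0, 0, -I, 0].
M = (1/2)*rho(e14) + (2)*rho(e34), summed entrywise:
Answer: row 1: [0, -2*I, 1/2, 0]; row 2: [-2*I, 0, 0, -1/2]; row 3: [1/2, 0, 0, -2*I]; row 4: [0, -1/2, -2*I, 0]


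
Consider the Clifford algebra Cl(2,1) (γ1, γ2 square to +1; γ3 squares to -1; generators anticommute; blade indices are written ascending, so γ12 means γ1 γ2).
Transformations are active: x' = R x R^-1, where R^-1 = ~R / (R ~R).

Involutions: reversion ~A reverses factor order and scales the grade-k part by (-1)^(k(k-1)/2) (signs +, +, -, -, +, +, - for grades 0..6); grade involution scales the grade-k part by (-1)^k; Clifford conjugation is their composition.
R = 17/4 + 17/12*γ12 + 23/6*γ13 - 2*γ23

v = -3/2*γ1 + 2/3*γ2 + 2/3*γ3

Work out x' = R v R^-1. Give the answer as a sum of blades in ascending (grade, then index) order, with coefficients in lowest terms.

~R = 17/4 - 17/12*γ12 - 23/6*γ13 + 2*γ23, and R ~R = 11/8, so R^-1 = ~R / (11/8).
R v = -575/72*γ1 + 151/24*γ2 + 119/12*γ3 + 25/18*γ123
Answer: -4339/99*γ1 + 27307/594*γ2 + 18859/297*γ3


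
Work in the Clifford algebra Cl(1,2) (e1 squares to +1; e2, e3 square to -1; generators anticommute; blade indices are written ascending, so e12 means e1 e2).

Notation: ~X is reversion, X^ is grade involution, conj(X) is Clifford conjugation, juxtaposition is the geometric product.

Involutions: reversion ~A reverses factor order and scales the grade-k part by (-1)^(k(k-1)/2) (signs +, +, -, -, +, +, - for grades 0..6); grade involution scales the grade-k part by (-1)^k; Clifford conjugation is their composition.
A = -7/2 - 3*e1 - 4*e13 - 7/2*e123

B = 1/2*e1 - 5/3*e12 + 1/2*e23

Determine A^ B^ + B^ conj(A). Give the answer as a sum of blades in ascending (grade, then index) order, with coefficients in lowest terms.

first term: -3/2 - 5*e2 - 47/6*e3 + 23/6*e12 + 19/6*e23 + 3/2*e123
second term: -3/2 + 7/2*e1 + 5*e2 + 23/6*e3 + 23/6*e12 + 20/3*e23 + 3/2*e123
Answer: -3 + 7/2*e1 - 4*e3 + 23/3*e12 + 59/6*e23 + 3*e123


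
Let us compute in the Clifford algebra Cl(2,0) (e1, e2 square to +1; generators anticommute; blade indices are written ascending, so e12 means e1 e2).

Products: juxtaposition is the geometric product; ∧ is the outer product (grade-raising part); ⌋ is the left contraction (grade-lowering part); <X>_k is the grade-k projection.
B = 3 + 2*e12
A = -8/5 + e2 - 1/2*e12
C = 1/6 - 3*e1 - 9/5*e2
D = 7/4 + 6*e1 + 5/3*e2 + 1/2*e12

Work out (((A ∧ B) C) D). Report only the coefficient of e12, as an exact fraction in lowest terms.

step 1: -24/5 + 3*e2 - 47/10*e12
step 2: -31/5 + 1143/50*e1 - 124/25*e2 + 493/60*e12
step 3: 22787/200 + 34163/1800*e1 - 3413/60*e2 + 94967/1200*e12
Answer: 94967/1200


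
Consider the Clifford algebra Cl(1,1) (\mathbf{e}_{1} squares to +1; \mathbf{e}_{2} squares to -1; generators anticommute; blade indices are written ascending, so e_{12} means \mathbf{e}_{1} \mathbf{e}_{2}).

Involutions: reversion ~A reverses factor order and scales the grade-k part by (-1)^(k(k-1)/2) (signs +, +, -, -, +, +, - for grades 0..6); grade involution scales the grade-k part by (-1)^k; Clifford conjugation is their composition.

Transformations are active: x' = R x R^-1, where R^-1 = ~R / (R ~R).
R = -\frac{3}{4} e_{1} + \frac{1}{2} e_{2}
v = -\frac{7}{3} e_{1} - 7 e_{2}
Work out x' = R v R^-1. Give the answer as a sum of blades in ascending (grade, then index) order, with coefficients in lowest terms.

~R = -\frac{3}{4} e_{1} + \frac{1}{2} e_{2}, and R ~R = \frac{5}{16}, so R^-1 = ~R / (\frac{5}{16}).
R v = \frac{21}{4} + \frac{77}{12} e_{12}
Answer: -\frac{343}{15} e_{1} + \frac{119}{5} e_{2}


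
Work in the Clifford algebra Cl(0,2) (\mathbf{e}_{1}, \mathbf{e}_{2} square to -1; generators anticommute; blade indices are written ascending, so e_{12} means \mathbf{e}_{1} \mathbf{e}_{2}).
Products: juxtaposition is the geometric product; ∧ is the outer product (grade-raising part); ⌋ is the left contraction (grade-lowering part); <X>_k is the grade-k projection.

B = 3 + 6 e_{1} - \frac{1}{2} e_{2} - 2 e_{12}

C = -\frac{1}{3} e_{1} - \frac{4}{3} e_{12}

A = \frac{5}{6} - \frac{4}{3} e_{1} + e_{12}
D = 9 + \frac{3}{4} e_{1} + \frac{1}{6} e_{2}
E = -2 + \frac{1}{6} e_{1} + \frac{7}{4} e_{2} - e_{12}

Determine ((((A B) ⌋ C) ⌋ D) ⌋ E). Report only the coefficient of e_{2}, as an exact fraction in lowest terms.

step 1: \frac{25}{2} + \frac{3}{2} e_{1} + \frac{35}{12} e_{2} + 2 e_{12}
step 2: \frac{19}{6} - \frac{145}{18} e_{1} + 2 e_{2} - \frac{50}{3} e_{12}
step 3: \frac{821}{24} + \frac{19}{8} e_{1} + \frac{19}{36} e_{2}
step 4: -\frac{5021}{72} + \frac{745}{144} e_{1} + \frac{5975}{96} e_{2} - \frac{821}{24} e_{12}
Answer: \frac{5975}{96}


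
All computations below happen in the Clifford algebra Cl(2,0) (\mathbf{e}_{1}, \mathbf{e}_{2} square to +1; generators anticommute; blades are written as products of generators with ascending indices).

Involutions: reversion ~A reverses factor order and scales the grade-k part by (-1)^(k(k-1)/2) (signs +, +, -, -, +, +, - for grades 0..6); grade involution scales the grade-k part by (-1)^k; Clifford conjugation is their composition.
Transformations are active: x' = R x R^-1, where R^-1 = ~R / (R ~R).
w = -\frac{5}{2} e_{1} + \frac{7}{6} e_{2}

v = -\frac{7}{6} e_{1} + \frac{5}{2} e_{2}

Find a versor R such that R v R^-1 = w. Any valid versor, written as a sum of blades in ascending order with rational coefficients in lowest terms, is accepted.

Sketch: the shared square \frac{137}{18} makes R = v + w = -\frac{11}{3} e_{1} + \frac{11}{3} e_{2} the natural versor; its sandwich fixes that direction, negates (v - w)/2, and sends v to w.
Answer: -\frac{11}{3} e_{1} + \frac{11}{3} e_{2}


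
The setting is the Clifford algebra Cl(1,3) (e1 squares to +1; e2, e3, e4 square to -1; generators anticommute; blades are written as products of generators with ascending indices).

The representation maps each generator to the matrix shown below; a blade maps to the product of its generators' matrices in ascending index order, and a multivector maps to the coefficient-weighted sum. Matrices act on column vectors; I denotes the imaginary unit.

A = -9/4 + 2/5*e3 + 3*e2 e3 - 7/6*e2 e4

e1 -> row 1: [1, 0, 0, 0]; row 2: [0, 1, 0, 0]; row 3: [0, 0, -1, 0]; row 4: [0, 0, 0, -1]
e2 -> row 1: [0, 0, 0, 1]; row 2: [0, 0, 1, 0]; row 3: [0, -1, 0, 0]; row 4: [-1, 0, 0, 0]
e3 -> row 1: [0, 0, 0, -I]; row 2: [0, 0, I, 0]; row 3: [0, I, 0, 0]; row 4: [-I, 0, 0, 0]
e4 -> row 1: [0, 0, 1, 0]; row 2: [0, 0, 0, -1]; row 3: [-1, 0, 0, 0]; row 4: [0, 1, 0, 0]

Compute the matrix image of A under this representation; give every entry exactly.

Bivector images (products of the table entries): rho(e2 e3) = rho(e2)rho(e3) = row 1: [-I, 0, 0, 0]; row 2: [0, I, 0, 0]; row 3: [0, 0, -I, 0]; row 4: [0, 0, 0, I]; rho(e2 e4) = rho(e2)rho(e4) = row 1: [0, 1, 0, 0]; row 2: [-1, 0, 0, 0]; row 3: [0, 0, 0, 1]; row 4: [0, 0, -1, 0].
M = (-9/4)*1 + (2/5)*rho(e3) + (3)*rho(e2 e3) + (-7/6)*rho(e2 e4), summed entrywise (1 is the identity matrix):
Answer: row 1: [-9/4 - 3*I, -7/6, 0, -2*I/5]; row 2: [7/6, -9/4 + 3*I, 2*I/5, 0]; row 3: [0, 2*I/5, -9/4 - 3*I, -7/6]; row 4: [-2*I/5, 0, 7/6, -9/4 + 3*I]


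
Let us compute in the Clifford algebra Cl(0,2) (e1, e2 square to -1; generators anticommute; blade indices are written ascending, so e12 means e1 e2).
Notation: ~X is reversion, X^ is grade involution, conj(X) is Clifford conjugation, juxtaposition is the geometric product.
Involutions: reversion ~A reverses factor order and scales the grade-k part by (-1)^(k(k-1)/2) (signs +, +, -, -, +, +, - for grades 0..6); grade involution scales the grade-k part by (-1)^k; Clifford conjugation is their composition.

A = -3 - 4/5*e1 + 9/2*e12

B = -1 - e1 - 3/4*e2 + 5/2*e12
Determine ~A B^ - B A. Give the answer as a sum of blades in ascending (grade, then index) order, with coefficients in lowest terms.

first term: 301/20 + 47/40*e1 - 19/4*e2 - 18/5*e12
second term: -181/20 + 17/40*e1 + 19/4*e2 - 63/5*e12
Answer: 241/10 + 3/4*e1 - 19/2*e2 + 9*e12


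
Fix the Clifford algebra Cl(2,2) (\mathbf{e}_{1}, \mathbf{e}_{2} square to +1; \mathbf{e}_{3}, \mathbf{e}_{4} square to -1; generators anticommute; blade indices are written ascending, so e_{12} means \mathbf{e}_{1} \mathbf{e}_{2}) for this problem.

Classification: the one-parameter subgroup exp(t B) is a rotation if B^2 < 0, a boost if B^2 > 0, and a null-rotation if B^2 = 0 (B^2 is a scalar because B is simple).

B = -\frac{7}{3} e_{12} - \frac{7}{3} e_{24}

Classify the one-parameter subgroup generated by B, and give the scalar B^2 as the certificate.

B^2 term by term: the squares give (-\frac{7}{3})^2*(e_{12})^2 + (-\frac{7}{3})^2*(e_{24})^2 = \frac{49}{9}*(-1) + \frac{49}{9}*(+1) = 0 (each basis 2-blade squares to minus the product of its generators' squares); cross terms between blades sharing an index anticommute and cancel. So B^2 = 0.
Answer: null-rotation, certificate B^2 = 0. The scalar 0 is the complete invariant here: its sign names the subgroup type.


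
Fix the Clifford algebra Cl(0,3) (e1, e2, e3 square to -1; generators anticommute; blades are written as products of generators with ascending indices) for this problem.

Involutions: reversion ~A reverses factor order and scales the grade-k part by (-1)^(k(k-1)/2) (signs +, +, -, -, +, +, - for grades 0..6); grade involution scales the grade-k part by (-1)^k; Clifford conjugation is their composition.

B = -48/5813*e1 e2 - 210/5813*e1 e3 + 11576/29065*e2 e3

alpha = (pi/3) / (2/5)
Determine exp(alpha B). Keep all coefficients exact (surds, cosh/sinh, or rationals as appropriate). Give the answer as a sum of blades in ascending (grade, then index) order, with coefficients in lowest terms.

B^2 term by term: the squares give (-48/5813)^2*(e1 e2)^2 + (-210/5813)^2*(e1 e3)^2 + (11576/29065)^2*(e2 e3)^2 = 2304/33790969*(-1) + 44100/33790969*(-1) + 134003776/844774225*(-1) = -4/25 (each basis 2-blade squares to minus the product of its generators' squares); cross terms between blades sharing an index anticommute and cancel. So B^2 = -4/25.
B^2 = -4/25 — the series telescopes trigonometrically here: l = 2/5, alpha*l = pi/3, so exp(alpha B) = cos(pi/3) + (sin(pi/3)/(2/5))*B = 1/2 + (5*sqrt(3)/4)*B.
Answer: 1/2 - 60*sqrt(3)/5813*e1 e2 - 525*sqrt(3)/11626*e1 e3 + 2894*sqrt(3)/5813*e2 e3


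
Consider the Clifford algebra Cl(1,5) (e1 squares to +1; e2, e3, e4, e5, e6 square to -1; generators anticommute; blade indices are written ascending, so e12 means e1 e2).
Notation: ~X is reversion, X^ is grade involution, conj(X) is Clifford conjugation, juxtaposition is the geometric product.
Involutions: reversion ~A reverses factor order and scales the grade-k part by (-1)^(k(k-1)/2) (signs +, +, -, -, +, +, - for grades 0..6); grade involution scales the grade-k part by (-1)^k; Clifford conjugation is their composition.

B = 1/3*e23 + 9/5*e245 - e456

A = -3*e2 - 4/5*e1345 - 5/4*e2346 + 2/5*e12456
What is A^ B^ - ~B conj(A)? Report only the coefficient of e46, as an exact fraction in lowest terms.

first term: -e3 - 2/5*e12 - 18/25*e16 + 27/5*e45 + 5/12*e46 + 36/25*e123 + 4/5*e136 - 5/4*e235 - 9/4*e356 - 4/15*e1245 + 3*e2456 + 2/15*e13456
second term: -e3 - 2/5*e12 - 18/25*e16 + 27/5*e45 - 5/12*e46 + 36/25*e123 + 4/5*e136 - 5/4*e235 - 9/4*e356 - 4/15*e1245 - 3*e2456 + 2/15*e13456
Answer: 5/6


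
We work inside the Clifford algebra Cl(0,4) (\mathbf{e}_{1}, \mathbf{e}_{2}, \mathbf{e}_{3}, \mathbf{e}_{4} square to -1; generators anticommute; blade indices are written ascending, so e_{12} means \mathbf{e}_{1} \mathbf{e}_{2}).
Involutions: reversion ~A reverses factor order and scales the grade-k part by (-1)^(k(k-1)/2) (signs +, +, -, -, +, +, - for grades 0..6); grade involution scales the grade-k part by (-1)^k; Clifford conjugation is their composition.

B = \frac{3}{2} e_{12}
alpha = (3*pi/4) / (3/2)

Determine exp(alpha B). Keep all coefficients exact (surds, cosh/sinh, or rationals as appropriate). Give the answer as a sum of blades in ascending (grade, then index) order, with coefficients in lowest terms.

B^2 = (\frac{3}{2})^2*(e_{12})^2 = \frac{9}{4}*(-1) = -\frac{9}{4} (a basis 2-blade squares to minus the product of its generators' squares).
B^2 = -\frac{9}{4} — B^2 < 0, so the exponential closes trigonometrically: l = \frac{3}{2}, alpha*l = \frac{3 \pi}{4}, so exp(alpha B) = cos(\frac{3 \pi}{4}) + (sin(\frac{3 \pi}{4})/(\frac{3}{2}))*B = - \frac{\sqrt{2}}{2} + (\frac{\sqrt{2}}{3})*B.
Answer: - \frac{\sqrt{2}}{2} + \frac{\sqrt{2}}{2} e_{12}


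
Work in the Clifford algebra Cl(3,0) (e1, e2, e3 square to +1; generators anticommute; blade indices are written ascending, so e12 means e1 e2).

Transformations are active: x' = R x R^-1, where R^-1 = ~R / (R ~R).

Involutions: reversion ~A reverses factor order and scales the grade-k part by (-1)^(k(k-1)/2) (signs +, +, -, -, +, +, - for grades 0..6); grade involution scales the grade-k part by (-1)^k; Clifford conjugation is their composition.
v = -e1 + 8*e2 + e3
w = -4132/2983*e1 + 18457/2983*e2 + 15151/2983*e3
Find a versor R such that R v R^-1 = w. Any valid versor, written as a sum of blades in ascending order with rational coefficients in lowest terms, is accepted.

R = v + w = -7115/2983*e1 + 42321/2983*e2 + 18134/2983*e3 works: the equal norms (66) guarantee its sandwich swaps v into w.
Answer: -7115/2983*e1 + 42321/2983*e2 + 18134/2983*e3


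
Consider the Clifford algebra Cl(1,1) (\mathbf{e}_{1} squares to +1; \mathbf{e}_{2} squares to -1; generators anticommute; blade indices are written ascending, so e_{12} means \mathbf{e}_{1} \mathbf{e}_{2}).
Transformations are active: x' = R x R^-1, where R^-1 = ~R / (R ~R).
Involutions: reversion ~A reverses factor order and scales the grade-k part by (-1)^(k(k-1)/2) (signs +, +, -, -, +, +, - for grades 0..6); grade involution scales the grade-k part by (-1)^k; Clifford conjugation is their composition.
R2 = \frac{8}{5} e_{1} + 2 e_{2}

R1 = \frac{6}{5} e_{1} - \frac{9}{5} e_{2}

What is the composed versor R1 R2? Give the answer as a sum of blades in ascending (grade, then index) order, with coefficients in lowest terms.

Distribute over the terms of R1 (each basis-blade product reordered to ascending indices, repeated generators contracted through their squares):
(\frac{6}{5} e_{1}) R2 = \frac{48}{25} + \frac{12}{5} e_{12}
(-\frac{9}{5} e_{2}) R2 = \frac{18}{5} + \frac{72}{25} e_{12}
Summing the partial products and collecting blades:
Answer: \frac{138}{25} + \frac{132}{25} e_{12}


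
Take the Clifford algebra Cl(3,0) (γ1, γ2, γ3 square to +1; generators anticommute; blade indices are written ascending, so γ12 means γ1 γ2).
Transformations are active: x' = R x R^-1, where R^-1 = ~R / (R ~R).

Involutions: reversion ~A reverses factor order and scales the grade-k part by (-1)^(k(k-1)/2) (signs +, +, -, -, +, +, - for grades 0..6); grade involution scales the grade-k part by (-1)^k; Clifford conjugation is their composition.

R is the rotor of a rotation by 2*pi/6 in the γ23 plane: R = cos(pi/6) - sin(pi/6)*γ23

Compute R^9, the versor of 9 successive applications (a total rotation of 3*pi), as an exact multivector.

Half-angle bookkeeping: 9 applications in γ23 add up to rotor phase 9*pi/6 = 3*pi/2, so R^9 = cos(3*pi/2) - sin(3*pi/2)*γ23.
cos(3*pi/2) = 0 and sin(3*pi/2) = -1, so R^9 = γ23. The net rotation is 1*pi (after discarding 1 full turn, each of which contributes a factor -1 to the rotor); the rotor keeps the half-angle phase exactly.
Answer: γ23


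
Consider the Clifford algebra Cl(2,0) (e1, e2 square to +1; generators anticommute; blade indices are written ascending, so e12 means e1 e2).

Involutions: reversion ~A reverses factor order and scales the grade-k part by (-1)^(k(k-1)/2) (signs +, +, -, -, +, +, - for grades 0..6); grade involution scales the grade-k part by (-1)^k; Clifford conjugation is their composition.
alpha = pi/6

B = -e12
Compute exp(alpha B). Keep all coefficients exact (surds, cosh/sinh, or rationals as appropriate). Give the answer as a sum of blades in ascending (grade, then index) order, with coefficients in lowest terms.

B^2 = (-1)^2*(e12)^2 = 1*(-1) = -1 (a basis 2-blade squares to minus the product of its generators' squares).
B^2 = -1 — a negative square means the series sums to a rotation: l = 1, alpha*l = pi/6, so exp(alpha B) = cos(pi/6) + (sin(pi/6)/1)*B = sqrt(3)/2 + (1/2)*B.
Answer: sqrt(3)/2 - 1/2*e12


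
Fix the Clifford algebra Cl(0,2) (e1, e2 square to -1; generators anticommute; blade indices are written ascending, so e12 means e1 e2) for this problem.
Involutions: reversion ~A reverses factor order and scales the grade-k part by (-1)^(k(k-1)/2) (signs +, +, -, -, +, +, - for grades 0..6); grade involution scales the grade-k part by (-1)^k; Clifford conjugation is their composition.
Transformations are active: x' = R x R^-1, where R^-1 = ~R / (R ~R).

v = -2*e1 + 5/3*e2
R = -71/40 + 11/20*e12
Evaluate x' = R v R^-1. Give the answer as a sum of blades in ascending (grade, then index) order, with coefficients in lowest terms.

~R = -71/40 - 11/20*e12, and R ~R = 221/64, so R^-1 = ~R / (221/64).
R v = 79/30*e1 - 487/120*e2
Answer: -11722/16575*e1 + 13843/5525*e2


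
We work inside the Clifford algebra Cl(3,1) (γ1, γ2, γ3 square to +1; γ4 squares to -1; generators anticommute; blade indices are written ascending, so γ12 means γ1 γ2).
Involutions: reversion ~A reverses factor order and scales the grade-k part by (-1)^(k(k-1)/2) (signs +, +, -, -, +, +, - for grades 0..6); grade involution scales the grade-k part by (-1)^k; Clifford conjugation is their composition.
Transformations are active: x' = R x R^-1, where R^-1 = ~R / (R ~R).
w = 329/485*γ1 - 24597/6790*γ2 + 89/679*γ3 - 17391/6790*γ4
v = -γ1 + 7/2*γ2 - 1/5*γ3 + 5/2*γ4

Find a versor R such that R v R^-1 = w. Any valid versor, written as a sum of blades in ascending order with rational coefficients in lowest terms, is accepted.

R = v + w = -156/485*γ1 - 416/3395*γ2 - 234/3395*γ3 - 208/3395*γ4 works: the equal norms (176/25) guarantee its sandwich swaps v into w.
Answer: -156/485*γ1 - 416/3395*γ2 - 234/3395*γ3 - 208/3395*γ4


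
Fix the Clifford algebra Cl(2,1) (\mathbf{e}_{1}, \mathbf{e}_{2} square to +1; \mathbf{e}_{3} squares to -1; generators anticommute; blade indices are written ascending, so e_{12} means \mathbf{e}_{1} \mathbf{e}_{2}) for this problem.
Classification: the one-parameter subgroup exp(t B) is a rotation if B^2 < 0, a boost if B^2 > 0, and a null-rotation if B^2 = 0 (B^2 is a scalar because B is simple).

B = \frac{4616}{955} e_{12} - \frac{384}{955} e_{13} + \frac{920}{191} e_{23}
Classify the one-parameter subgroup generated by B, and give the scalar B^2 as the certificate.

B^2 term by term: the squares give (\frac{4616}{955})^2*(e_{12})^2 + (-\frac{384}{955})^2*(e_{13})^2 + (\frac{920}{191})^2*(e_{23})^2 = \frac{21307456}{912025}*(-1) + \frac{147456}{912025}*(+1) + \frac{846400}{36481}*(+1) = 0 (each basis 2-blade squares to minus the product of its generators' squares); cross terms between blades sharing an index anticommute and cancel. So B^2 = 0.
Answer: null-rotation, certificate B^2 = 0. No conjugation can change B^2 = 0; the sign gives the class.


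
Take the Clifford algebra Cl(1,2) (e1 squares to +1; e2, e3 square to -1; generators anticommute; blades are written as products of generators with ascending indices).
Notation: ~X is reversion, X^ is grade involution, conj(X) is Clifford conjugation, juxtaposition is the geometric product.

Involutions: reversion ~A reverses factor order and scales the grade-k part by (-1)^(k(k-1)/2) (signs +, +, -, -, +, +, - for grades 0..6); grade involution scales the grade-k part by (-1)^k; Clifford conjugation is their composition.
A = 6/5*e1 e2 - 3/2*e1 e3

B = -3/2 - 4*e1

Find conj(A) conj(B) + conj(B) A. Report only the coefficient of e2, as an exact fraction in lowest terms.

first term: 24/5*e2 - 6*e3 + 9/5*e1 e2 - 9/4*e1 e3
second term: 24/5*e2 - 6*e3 - 9/5*e1 e2 + 9/4*e1 e3
Answer: 48/5


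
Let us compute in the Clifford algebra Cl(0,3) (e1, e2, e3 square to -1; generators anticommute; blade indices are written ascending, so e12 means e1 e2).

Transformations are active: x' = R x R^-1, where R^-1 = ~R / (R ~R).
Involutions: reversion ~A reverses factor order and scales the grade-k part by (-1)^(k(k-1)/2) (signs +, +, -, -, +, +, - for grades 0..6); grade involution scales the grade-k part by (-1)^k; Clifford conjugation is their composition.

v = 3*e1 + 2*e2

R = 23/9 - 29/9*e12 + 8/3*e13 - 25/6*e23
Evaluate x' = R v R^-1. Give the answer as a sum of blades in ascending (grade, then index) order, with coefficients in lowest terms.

~R = 23/9 + 29/9*e12 - 8/3*e13 + 25/6*e23, and R ~R = 13409/324, so R^-1 = ~R / (13409/324).
R v = 127/9*e1 - 41/9*e2 - 1/3*e3 - 107/6*e123
Answer: 31291/13409*e1 - 3546/13409*e2 + 36684/13409*e3
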